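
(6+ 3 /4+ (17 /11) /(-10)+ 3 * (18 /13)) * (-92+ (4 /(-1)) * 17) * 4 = -983776 /143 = -6879.55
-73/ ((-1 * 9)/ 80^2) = 51911.11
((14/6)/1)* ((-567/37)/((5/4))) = -5292/185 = -28.61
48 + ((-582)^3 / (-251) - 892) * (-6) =-1181468808 / 251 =-4707047.04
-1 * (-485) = 485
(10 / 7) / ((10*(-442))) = -1 / 3094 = -0.00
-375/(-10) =75/2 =37.50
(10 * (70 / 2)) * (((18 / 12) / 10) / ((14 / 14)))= 105 / 2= 52.50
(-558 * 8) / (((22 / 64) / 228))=-32569344 / 11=-2960849.45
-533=-533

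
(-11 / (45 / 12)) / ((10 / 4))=-88 / 75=-1.17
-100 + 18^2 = 224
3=3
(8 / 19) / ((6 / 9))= 12 / 19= 0.63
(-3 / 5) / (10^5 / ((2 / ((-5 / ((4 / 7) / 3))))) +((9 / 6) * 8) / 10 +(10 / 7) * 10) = 21 / 45936958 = 0.00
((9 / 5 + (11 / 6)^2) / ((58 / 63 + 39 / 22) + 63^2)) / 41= 71533 / 2256954470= 0.00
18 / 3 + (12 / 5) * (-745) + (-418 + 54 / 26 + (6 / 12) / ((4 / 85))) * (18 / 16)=-1861983 / 832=-2237.96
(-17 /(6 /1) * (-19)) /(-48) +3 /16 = -269 /288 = -0.93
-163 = -163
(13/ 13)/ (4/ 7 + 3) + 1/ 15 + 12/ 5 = 206/ 75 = 2.75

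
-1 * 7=-7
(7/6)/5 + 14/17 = 539/510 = 1.06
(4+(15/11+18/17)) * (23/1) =27623/187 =147.72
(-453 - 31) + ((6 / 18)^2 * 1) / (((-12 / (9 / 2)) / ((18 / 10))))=-19363 / 40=-484.08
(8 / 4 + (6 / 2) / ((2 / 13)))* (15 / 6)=215 / 4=53.75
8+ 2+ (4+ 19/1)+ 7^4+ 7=2441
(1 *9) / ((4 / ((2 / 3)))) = 3 / 2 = 1.50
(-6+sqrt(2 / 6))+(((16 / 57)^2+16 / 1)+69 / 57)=11.87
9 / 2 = 4.50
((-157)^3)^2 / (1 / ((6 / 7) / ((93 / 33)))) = 988420740875634 / 217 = 4554934289749.47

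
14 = 14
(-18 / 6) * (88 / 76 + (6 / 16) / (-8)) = -4053 / 1216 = -3.33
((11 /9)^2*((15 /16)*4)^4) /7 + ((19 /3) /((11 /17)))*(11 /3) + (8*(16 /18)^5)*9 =1387894537 /11757312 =118.05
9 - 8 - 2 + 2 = 1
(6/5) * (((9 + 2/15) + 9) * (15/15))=544/25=21.76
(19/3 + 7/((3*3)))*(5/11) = 320/99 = 3.23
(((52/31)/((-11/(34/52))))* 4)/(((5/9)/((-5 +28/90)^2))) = -6054856/383625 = -15.78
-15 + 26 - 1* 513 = -502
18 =18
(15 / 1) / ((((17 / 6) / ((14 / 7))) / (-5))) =-900 / 17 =-52.94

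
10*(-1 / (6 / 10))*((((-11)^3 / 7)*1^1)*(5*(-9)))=-998250 / 7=-142607.14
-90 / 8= -45 / 4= -11.25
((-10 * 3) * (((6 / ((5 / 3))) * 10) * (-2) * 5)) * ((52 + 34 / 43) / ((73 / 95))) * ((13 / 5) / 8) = 756931500 / 3139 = 241137.78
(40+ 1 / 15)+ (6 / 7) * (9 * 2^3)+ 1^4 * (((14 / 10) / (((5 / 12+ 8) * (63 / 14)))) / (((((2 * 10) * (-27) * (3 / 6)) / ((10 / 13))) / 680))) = 378598277 / 3722355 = 101.71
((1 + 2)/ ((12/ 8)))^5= 32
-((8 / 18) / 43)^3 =-64 / 57960603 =-0.00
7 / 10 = 0.70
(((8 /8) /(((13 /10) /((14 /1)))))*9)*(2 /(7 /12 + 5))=30240 /871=34.72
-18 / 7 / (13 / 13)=-18 / 7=-2.57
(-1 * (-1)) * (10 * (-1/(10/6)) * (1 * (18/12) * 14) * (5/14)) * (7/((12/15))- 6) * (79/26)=-39105/104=-376.01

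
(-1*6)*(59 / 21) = -118 / 7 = -16.86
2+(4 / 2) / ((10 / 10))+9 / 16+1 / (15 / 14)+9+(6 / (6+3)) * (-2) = 1053 / 80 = 13.16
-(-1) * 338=338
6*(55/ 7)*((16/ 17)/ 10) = 528/ 119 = 4.44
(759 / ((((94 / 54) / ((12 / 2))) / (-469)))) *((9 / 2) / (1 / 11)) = -2854531449 / 47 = -60734711.68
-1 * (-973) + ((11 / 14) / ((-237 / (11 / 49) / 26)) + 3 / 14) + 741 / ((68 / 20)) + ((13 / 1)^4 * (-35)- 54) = -2759742255013 / 2763894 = -998497.86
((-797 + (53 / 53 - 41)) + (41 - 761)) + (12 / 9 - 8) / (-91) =-425041 / 273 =-1556.93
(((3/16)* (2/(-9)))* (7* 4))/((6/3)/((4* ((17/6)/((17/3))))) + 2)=-7/18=-0.39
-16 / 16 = -1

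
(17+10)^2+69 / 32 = 23397 / 32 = 731.16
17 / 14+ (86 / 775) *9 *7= 89027 / 10850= 8.21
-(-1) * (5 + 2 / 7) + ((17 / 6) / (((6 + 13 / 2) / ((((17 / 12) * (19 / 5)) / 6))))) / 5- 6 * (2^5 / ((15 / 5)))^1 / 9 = -1686563 / 945000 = -1.78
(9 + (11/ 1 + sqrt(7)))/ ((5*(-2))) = -2-sqrt(7)/ 10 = -2.26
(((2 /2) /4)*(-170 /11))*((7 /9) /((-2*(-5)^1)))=-119 /396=-0.30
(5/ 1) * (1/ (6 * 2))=5/ 12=0.42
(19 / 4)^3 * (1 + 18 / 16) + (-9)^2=158075 / 512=308.74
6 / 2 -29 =-26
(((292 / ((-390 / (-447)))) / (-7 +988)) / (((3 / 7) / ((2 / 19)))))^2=92754357136 / 13210353506025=0.01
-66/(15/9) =-198/5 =-39.60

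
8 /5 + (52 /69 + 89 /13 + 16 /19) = 855719 /85215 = 10.04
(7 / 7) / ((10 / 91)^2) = 8281 / 100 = 82.81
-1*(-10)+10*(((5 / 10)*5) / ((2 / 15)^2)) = 5665 / 4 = 1416.25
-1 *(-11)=11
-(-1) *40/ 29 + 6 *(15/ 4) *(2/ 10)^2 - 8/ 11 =4951/ 3190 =1.55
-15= -15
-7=-7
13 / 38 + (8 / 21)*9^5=5983723 / 266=22495.20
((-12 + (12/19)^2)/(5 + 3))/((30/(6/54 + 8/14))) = -15007/454860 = -0.03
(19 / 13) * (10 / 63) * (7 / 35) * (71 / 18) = 1349 / 7371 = 0.18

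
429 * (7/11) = 273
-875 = -875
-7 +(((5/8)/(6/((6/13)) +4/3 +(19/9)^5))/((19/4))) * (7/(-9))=-884006123/126253784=-7.00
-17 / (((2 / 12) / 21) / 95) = -203490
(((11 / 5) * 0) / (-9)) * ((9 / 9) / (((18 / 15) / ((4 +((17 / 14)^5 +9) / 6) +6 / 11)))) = 0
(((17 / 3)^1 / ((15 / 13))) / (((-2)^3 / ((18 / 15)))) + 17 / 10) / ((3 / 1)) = 289 / 900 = 0.32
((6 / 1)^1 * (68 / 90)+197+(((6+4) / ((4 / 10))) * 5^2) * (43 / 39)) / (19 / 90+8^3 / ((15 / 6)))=4.34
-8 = -8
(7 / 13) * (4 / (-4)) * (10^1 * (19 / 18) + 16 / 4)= -7.84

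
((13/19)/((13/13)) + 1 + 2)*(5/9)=350/171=2.05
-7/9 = -0.78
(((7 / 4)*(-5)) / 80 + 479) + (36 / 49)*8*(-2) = 1464937 / 3136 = 467.14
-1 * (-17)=17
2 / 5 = 0.40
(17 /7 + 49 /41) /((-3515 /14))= -416 /28823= -0.01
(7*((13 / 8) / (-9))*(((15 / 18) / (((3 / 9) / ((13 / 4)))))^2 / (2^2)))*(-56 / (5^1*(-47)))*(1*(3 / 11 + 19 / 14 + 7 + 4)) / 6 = -149560775 / 14294016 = -10.46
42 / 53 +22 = 1208 / 53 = 22.79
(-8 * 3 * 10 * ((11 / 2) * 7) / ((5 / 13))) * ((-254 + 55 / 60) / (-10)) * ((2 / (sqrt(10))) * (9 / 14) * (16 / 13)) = -2405304 * sqrt(10) / 25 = -304249.56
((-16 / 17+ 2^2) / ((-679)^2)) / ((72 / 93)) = 403 / 47026182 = 0.00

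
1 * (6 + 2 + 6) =14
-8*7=-56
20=20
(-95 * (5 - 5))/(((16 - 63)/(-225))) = 0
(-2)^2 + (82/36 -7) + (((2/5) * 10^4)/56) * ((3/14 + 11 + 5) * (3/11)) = 3057493/9702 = 315.14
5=5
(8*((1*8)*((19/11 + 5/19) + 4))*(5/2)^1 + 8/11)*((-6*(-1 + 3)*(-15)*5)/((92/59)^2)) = 39253670550/110561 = 355040.84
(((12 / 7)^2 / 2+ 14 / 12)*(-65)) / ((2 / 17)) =-856375 / 588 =-1456.42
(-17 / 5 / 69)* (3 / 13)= -0.01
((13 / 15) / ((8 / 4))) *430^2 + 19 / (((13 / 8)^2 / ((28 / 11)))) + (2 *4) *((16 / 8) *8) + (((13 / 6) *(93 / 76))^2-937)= 10222997488817 / 128851008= 79339.68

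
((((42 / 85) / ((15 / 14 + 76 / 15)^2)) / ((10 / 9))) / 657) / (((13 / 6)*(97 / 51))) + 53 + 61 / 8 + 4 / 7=524152808025103 / 8565087586328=61.20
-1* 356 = -356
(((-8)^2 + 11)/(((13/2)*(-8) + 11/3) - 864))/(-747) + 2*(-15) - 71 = -22944246/227171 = -101.00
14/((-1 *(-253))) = 14/253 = 0.06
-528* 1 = -528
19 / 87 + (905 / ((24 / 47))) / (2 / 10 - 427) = -5843207 / 1485264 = -3.93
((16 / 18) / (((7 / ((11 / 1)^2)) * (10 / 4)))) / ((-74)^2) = 484 / 431235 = 0.00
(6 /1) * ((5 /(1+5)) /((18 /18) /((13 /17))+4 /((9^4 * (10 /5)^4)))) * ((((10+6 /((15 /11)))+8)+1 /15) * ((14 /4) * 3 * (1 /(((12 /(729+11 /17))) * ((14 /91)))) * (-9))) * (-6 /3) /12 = 8111225016531 /15169474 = 534707.07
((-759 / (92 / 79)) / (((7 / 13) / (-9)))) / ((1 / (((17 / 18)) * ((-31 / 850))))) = -1050621 / 2800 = -375.22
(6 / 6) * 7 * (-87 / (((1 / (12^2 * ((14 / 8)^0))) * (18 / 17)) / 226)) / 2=-9359112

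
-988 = -988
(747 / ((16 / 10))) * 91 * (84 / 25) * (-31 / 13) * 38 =-64677501 / 5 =-12935500.20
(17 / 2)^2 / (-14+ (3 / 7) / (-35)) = -70805 / 13732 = -5.16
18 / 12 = 3 / 2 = 1.50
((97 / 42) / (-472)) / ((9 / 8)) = -97 / 22302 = -0.00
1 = 1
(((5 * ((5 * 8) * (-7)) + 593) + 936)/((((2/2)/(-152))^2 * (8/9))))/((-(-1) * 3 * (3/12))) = 4470624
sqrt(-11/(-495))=sqrt(5)/15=0.15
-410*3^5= -99630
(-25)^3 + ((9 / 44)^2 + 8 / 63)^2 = -232440092010719 / 14876193024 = -15624.97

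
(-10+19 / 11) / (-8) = 91 / 88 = 1.03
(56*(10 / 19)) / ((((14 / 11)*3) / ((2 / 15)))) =176 / 171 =1.03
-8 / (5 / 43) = -344 / 5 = -68.80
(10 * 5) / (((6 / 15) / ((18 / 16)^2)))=10125 / 64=158.20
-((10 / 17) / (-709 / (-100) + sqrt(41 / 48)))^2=-1150251000000 / 158773935905809 + 26587500000 * sqrt(123) / 158773935905809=-0.01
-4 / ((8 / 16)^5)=-128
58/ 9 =6.44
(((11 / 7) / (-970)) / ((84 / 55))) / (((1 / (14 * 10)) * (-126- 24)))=121 / 122220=0.00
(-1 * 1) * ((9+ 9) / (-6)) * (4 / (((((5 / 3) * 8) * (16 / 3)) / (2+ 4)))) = 81 / 80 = 1.01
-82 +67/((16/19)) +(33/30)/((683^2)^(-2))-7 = 19149854865893/80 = 239373185823.66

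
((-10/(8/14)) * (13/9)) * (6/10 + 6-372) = 9236.50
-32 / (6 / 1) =-16 / 3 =-5.33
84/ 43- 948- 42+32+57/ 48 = -656943/ 688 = -954.86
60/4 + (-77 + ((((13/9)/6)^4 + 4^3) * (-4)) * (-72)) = 1084787252/59049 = 18370.97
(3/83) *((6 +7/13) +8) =567/1079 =0.53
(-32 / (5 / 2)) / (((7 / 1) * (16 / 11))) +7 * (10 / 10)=201 / 35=5.74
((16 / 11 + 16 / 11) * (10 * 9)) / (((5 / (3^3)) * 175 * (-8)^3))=-243 / 15400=-0.02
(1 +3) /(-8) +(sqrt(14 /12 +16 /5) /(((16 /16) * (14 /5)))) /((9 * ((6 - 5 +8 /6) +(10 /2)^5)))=-1 /2 +sqrt(3930) /2364264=-0.50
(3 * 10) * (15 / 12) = 75 / 2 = 37.50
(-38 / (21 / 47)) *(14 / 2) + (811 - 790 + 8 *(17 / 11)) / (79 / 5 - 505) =-48059621 / 80718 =-595.40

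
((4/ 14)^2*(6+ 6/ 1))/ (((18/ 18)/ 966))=6624/ 7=946.29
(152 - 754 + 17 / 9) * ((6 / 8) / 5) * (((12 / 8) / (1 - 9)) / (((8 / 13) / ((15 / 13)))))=16203 / 512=31.65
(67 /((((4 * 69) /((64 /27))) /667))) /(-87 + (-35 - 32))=-15544 /6237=-2.49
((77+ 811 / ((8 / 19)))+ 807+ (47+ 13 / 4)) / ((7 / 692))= 565537 / 2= 282768.50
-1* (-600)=600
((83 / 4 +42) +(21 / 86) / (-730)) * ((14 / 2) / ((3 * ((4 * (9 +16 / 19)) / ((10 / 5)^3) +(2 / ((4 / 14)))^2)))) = 2.72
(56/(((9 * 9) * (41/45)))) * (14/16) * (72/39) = 1960/1599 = 1.23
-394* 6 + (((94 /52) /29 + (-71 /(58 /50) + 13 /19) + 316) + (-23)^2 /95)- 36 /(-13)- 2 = -150575049 /71630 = -2102.12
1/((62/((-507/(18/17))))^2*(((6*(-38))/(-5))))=41270645/31551552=1.31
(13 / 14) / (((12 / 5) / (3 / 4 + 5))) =1495 / 672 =2.22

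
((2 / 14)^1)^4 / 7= 1 / 16807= 0.00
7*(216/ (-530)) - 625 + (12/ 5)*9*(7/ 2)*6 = -174.25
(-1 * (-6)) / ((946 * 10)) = 3 / 4730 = 0.00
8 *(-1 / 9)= -8 / 9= -0.89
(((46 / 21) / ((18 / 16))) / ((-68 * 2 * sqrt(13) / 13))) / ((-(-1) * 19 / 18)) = -92 * sqrt(13) / 6783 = -0.05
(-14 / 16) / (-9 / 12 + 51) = -7 / 402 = -0.02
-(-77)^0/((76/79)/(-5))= 395/76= 5.20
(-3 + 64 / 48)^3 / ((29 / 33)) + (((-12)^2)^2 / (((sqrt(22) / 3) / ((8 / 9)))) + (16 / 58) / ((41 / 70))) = -51335 / 10701 + 27648 * sqrt(22) / 11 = 11784.35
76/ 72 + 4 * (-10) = -701/ 18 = -38.94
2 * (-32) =-64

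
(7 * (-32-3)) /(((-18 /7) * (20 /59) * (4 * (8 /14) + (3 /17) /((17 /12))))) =40939451 /351072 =116.61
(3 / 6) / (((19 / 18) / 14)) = 126 / 19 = 6.63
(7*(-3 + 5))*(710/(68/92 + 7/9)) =1028790/157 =6552.80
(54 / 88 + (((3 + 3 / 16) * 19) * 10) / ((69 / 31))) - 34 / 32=1099613 / 4048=271.64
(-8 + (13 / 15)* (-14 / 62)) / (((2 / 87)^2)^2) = -72777093057 / 2480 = -29345602.04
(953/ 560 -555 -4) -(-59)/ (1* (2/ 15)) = -64287/ 560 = -114.80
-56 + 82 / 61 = -3334 / 61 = -54.66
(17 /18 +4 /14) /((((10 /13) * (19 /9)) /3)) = 1209 /532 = 2.27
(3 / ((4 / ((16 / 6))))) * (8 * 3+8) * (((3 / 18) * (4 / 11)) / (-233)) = -128 / 7689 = -0.02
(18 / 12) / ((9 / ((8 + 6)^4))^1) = 19208 / 3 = 6402.67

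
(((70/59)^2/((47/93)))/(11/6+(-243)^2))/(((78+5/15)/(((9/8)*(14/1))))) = 738234/77841102067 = 0.00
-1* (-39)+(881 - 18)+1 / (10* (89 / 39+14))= 5727739 / 6350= 902.01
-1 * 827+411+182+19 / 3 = -683 / 3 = -227.67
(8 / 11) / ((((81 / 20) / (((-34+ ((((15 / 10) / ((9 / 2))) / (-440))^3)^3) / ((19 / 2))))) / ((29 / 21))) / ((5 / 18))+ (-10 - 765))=-13709898601973313475145142857176 / 14665221665119800478622585417178175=-0.00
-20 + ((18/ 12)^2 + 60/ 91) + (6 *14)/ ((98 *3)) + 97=29191/ 364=80.20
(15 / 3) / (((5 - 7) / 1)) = -5 / 2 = -2.50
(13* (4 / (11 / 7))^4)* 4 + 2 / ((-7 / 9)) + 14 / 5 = 1118791048 / 512435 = 2183.28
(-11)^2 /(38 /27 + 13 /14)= 45738 /883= 51.80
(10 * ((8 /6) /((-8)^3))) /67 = -5 /12864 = -0.00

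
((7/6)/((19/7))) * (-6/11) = -49/209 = -0.23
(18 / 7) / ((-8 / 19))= -171 / 28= -6.11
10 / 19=0.53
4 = 4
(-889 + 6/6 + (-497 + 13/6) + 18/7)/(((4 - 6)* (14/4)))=57971/294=197.18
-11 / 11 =-1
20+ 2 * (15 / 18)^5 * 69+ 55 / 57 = 76.42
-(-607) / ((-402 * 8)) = -0.19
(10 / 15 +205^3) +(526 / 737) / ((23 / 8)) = 438104998151 / 50853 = 8615125.91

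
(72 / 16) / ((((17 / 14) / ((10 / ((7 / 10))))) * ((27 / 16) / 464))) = 742400 / 51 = 14556.86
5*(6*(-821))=-24630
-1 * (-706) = 706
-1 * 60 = -60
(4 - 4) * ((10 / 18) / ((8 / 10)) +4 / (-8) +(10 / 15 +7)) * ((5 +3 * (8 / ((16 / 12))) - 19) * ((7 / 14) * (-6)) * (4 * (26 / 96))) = 0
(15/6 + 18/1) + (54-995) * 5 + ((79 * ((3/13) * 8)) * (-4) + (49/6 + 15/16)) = -3281479/624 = -5258.78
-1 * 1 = -1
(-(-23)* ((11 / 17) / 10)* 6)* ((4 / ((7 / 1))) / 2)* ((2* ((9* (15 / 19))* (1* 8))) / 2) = 327888 / 2261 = 145.02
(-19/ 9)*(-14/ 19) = 14/ 9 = 1.56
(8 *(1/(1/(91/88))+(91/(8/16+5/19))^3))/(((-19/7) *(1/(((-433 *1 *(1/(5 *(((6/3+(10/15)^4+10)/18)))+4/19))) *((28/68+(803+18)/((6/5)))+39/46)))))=170392969475014121089765/227207094774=749945637236.82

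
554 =554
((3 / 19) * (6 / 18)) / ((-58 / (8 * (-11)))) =44 / 551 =0.08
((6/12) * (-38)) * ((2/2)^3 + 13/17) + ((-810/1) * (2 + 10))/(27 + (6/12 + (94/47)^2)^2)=-28470/119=-239.24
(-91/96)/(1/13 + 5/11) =-13013/7296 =-1.78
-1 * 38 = -38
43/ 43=1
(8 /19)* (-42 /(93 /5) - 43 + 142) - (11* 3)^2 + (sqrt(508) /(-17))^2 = -178137769 /170221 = -1046.51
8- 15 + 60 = 53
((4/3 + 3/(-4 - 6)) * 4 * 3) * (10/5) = 124/5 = 24.80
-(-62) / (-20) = -31 / 10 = -3.10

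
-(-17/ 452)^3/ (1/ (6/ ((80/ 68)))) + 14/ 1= 12928607683/ 923454080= 14.00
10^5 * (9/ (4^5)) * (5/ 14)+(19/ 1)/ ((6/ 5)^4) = 11723125/ 36288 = 323.06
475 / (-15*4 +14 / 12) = -2850 / 353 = -8.07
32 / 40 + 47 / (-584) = 2101 / 2920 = 0.72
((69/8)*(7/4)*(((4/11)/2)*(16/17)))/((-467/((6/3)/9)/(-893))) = 1.10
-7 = -7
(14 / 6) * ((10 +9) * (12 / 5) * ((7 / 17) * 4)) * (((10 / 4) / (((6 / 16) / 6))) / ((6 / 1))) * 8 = 476672 / 51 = 9346.51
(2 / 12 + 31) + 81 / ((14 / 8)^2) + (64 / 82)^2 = 58.22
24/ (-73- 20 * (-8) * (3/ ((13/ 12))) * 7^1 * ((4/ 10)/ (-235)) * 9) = -0.20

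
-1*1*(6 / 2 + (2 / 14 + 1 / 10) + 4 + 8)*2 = -1067 / 35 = -30.49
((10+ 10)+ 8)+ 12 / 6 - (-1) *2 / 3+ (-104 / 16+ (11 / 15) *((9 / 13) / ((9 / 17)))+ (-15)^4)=19753549 / 390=50650.13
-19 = -19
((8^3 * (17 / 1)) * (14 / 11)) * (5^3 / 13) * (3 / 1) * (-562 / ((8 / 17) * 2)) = -190812755.24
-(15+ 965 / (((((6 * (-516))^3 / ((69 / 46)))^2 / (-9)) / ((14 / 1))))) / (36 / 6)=-326168448580890125725 / 130467379432356052992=-2.50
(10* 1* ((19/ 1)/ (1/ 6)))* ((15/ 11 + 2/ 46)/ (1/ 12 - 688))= -974016/ 417703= -2.33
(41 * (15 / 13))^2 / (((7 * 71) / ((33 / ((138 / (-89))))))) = -370282275 / 3863678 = -95.84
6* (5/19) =30/19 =1.58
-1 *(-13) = 13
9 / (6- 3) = 3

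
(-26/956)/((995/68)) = -442/237805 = -0.00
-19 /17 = -1.12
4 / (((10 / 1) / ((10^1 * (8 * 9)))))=288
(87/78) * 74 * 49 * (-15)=-788655/13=-60665.77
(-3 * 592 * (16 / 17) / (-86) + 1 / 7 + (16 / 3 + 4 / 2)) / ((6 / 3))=413135 / 30702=13.46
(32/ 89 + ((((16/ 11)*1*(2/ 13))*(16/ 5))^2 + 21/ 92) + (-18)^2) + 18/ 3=1385957359997/ 4185910300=331.10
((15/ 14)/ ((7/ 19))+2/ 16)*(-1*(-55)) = 65395/ 392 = 166.82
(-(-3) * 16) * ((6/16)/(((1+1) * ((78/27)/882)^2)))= 141776649/169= 838915.08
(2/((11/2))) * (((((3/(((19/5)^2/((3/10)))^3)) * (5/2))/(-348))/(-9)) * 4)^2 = 3515625/1310424084241987546304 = 0.00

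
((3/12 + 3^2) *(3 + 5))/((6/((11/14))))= 407/42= 9.69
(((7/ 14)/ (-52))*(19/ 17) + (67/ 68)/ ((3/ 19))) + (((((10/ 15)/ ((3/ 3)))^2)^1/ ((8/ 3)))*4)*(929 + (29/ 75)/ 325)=6221229763/ 9945000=625.56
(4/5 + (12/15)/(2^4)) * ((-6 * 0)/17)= 0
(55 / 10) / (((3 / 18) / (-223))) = -7359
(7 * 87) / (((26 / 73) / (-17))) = -755769 / 26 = -29068.04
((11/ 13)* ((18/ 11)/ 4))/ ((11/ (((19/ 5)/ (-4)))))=-171/ 5720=-0.03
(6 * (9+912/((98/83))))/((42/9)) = 344601/343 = 1004.67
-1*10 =-10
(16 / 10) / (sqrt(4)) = 0.80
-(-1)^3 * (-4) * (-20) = 80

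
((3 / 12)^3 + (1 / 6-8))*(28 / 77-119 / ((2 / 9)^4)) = 12891015785 / 33792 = 381481.29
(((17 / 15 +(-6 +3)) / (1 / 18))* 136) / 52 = -5712 / 65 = -87.88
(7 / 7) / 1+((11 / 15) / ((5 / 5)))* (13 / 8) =263 / 120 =2.19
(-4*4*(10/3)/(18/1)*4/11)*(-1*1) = 320/297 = 1.08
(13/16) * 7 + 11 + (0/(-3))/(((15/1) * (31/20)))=267/16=16.69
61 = 61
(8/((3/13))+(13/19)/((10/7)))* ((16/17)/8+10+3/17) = 701155/1938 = 361.79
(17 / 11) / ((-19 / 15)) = -255 / 209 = -1.22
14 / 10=7 / 5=1.40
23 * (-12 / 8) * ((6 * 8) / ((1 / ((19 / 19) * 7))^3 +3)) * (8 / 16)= -142002 / 515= -275.73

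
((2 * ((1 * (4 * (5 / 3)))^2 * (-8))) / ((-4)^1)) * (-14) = -22400 / 9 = -2488.89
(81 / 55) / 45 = 9 / 275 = 0.03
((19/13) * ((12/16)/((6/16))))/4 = 19/26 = 0.73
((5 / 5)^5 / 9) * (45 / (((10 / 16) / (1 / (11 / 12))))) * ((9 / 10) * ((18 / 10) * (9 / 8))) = 4374 / 275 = 15.91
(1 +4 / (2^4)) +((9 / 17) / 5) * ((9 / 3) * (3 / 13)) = 5849 / 4420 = 1.32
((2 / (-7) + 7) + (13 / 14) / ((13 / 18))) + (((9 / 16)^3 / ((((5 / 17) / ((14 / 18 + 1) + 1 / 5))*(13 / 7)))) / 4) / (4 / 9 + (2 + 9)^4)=5613326684039 / 701664870400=8.00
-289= -289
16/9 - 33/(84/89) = -8363/252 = -33.19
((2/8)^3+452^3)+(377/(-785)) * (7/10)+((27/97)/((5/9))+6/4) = 2250125190438389/24366400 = 92345409.68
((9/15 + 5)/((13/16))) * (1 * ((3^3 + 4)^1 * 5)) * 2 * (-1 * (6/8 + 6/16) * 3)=-93744/13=-7211.08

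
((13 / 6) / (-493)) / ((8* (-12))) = 0.00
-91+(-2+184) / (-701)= -63973 / 701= -91.26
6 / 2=3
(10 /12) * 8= 20 /3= 6.67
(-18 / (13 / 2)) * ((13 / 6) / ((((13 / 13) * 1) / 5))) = -30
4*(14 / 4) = 14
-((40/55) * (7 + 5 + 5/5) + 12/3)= -148/11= -13.45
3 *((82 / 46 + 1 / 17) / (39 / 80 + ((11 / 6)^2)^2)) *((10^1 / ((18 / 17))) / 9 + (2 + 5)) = 28166400 / 7464581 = 3.77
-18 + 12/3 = -14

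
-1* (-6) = 6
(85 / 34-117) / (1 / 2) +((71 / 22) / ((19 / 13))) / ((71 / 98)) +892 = 139204 / 209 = 666.05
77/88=7/8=0.88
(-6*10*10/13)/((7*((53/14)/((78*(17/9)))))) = -13600/53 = -256.60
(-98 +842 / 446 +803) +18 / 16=1263095 / 1784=708.01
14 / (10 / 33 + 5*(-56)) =-231 / 4615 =-0.05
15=15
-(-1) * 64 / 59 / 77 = 64 / 4543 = 0.01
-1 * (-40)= 40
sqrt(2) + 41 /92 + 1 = sqrt(2) + 133 /92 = 2.86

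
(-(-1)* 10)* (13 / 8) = 65 / 4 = 16.25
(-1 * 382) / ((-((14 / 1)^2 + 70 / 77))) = 2101 / 1083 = 1.94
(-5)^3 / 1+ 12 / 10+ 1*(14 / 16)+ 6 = -4677 / 40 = -116.92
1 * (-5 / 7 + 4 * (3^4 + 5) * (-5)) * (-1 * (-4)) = -48180 / 7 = -6882.86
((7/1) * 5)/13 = 35/13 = 2.69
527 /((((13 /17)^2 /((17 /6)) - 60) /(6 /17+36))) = -15687209 /48961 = -320.40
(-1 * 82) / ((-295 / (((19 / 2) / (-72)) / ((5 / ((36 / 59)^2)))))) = -14022 / 5134475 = -0.00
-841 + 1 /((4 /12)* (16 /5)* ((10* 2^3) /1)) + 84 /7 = -212221 /256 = -828.99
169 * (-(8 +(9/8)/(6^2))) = -43433/32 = -1357.28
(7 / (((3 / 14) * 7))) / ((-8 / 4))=-7 / 3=-2.33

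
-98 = -98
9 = 9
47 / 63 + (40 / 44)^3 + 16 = 1467205 / 83853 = 17.50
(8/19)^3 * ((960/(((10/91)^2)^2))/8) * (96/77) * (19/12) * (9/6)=90283834368/496375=181886.34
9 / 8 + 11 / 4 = 31 / 8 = 3.88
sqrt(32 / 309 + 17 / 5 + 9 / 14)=sqrt(1939929810) / 21630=2.04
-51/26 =-1.96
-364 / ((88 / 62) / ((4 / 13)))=-868 / 11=-78.91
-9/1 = -9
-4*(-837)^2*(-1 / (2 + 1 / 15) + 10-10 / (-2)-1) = -37875924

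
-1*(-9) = 9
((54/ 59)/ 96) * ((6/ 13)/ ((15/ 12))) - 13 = -99683/ 7670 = -13.00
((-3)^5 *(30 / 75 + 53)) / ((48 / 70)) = -18923.62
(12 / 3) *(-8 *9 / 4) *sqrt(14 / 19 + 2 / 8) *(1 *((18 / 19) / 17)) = -3240 *sqrt(57) / 6137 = -3.99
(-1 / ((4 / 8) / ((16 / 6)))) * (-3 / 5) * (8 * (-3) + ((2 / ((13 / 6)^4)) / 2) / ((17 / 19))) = -186052224 / 2427685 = -76.64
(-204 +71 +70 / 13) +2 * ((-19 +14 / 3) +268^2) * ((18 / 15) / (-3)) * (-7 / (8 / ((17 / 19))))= 332323033 / 7410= 44847.91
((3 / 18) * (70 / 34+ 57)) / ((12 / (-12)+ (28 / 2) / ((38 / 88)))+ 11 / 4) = 38152 / 132447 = 0.29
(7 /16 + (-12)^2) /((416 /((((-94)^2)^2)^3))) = 2148148139718241314519608 /13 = 165242164593710870347662.20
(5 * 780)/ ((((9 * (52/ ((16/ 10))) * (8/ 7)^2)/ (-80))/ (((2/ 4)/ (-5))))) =81.67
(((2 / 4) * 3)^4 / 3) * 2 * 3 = 81 / 8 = 10.12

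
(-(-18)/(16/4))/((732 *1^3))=3/488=0.01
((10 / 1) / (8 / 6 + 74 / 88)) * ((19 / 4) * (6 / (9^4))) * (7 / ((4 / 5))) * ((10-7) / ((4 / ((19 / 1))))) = 99275 / 39852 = 2.49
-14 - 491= -505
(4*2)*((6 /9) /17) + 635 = 32401 /51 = 635.31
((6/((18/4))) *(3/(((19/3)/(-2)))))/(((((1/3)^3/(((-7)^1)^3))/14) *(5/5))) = 3111696/19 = 163773.47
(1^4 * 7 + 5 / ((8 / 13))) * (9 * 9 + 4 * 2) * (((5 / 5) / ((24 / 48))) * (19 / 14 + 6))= 1109207 / 56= 19807.27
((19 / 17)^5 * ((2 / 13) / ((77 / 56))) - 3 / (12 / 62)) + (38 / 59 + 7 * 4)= 319589218513 / 23958667018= 13.34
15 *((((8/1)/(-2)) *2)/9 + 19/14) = 295/42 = 7.02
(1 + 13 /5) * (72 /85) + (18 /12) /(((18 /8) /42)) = 13196 /425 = 31.05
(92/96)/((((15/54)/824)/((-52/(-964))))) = 184782/1205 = 153.35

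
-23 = -23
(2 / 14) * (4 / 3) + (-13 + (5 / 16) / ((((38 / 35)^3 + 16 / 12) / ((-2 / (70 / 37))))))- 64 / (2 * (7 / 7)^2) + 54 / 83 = -415113220589 / 9373603008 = -44.29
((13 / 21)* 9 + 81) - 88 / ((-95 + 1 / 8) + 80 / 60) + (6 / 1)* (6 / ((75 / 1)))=87.99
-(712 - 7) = -705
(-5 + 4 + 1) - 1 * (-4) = 4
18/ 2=9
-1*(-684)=684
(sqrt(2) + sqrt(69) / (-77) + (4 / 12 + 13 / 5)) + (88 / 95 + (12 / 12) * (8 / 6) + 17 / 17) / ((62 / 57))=-sqrt(69) / 77 + sqrt(2) + 1103 / 186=7.24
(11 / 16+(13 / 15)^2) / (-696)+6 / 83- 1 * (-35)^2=-254742276257 / 207964800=-1224.93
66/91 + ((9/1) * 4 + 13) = 4525/91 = 49.73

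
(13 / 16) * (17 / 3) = 221 / 48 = 4.60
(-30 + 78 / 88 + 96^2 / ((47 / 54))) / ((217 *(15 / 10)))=7279003 / 224378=32.44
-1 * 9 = -9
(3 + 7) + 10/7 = 80/7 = 11.43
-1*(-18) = 18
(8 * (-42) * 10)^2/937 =11289600/937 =12048.67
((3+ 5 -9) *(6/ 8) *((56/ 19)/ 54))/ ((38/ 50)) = -175/ 3249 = -0.05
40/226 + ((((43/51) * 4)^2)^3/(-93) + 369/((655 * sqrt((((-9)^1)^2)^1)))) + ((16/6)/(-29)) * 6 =-56672542367494266859/3512543784570967455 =-16.13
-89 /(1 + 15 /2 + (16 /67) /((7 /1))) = -83482 /8005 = -10.43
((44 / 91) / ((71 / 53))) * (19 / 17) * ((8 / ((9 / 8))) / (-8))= -354464 / 988533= -0.36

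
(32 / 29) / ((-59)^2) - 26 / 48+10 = 22916191 / 2422776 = 9.46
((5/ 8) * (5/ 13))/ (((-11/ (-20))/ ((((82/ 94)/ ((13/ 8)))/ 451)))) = 500/ 961103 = 0.00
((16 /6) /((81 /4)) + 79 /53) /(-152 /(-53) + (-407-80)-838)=-20893 /17027739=-0.00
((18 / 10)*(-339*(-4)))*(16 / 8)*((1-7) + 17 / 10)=-524772 / 25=-20990.88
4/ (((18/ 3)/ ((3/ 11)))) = 2/ 11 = 0.18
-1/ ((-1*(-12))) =-0.08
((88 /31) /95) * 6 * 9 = 4752 /2945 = 1.61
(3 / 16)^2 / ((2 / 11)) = 99 / 512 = 0.19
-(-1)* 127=127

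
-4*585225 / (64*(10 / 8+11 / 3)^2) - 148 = -5782213 / 3481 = -1661.08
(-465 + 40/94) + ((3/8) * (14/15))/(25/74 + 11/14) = -126994489/273540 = -464.26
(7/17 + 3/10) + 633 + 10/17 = 6343/10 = 634.30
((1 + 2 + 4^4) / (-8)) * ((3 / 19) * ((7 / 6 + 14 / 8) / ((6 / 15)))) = -45325 / 1216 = -37.27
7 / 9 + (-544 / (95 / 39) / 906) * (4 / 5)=374779 / 645525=0.58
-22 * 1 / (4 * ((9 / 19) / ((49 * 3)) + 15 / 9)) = -2793 / 848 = -3.29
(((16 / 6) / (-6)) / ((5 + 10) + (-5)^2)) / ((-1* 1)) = 0.01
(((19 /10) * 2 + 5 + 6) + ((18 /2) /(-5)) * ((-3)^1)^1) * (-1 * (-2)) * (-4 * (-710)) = 114736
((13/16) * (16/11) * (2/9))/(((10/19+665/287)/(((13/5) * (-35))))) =-1843114/219285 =-8.41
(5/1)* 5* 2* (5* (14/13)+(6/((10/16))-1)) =9090/13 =699.23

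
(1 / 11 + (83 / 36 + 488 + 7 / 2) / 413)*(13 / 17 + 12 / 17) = 5260375 / 2780316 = 1.89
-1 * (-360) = 360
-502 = -502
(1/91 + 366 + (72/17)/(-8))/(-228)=-1.60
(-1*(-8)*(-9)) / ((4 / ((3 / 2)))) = -27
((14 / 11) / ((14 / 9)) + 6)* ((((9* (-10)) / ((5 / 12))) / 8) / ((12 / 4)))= -675 / 11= -61.36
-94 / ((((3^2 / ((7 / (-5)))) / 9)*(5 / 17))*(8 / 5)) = 5593 / 20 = 279.65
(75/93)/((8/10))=125/124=1.01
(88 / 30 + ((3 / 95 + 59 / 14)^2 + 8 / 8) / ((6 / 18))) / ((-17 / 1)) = -318483901 / 90213900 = -3.53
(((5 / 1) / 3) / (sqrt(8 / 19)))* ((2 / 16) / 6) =5* sqrt(38) / 576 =0.05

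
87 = 87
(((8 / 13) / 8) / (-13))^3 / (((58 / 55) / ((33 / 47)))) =-1815 / 13157881334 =-0.00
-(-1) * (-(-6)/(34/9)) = 27/17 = 1.59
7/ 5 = 1.40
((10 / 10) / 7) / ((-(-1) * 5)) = 1 / 35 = 0.03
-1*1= -1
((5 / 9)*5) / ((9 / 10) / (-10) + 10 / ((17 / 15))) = 42500 / 133623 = 0.32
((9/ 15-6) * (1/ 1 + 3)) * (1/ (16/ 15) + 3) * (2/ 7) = -243/ 10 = -24.30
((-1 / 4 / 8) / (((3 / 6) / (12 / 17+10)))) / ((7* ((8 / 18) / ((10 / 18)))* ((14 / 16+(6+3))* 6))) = -65 / 32232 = -0.00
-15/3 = -5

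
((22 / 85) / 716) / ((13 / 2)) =11 / 197795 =0.00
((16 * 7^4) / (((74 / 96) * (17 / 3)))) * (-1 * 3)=-16595712 / 629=-26384.28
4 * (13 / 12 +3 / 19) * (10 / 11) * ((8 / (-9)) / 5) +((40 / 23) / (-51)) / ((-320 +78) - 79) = -189412856 / 236086191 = -0.80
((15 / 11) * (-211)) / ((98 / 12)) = -18990 / 539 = -35.23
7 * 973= 6811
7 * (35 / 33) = 245 / 33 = 7.42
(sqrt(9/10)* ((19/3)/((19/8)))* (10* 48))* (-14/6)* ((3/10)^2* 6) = -12096* sqrt(10)/25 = -1530.04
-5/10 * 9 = -9/2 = -4.50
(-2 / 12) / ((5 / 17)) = -17 / 30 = -0.57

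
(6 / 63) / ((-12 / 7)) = -1 / 18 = -0.06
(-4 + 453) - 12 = 437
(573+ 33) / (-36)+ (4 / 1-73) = -515 / 6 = -85.83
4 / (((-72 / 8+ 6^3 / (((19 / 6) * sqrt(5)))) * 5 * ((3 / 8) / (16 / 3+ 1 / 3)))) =196384 / 1533411+ 165376 * sqrt(5) / 851895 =0.56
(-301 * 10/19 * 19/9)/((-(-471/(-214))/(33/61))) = 7085540/86193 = 82.21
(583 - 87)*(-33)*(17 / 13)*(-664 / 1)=184761984 / 13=14212460.31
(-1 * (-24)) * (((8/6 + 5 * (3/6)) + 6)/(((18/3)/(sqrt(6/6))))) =118/3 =39.33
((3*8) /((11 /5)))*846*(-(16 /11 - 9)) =8426160 /121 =69637.69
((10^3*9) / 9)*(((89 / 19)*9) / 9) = 89000 / 19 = 4684.21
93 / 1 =93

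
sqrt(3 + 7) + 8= 11.16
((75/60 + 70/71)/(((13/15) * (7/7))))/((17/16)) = 38100/15691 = 2.43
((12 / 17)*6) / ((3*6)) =0.24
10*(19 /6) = 31.67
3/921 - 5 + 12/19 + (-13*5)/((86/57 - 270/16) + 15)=173.12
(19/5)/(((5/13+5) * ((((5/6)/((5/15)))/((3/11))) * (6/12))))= 1482/9625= 0.15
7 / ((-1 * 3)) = -7 / 3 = -2.33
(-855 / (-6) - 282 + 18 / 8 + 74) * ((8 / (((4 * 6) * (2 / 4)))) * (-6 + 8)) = -253 / 3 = -84.33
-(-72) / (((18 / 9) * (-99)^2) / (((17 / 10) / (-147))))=-34 / 800415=-0.00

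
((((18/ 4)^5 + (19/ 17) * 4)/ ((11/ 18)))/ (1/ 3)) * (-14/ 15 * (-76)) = 240899841/ 374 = 644117.22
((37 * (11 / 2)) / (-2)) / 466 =-407 / 1864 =-0.22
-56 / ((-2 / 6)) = 168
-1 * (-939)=939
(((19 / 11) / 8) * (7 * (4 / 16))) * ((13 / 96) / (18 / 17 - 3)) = -29393 / 1115136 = -0.03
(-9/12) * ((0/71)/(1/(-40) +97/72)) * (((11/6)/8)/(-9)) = 0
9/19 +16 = 313/19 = 16.47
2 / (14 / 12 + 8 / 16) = 6 / 5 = 1.20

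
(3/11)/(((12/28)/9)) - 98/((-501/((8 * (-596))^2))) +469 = 24509678494/5511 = 4447410.36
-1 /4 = -0.25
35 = 35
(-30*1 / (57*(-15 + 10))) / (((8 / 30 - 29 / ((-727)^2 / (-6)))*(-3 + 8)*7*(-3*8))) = -528529 / 1126098232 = -0.00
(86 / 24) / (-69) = -43 / 828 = -0.05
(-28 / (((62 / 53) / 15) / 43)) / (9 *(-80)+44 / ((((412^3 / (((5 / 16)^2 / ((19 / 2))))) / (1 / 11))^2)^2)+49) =44420281265940691014564942988823819711944880312811520 / 1930642659923592874472858561838994282847877000052203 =23.01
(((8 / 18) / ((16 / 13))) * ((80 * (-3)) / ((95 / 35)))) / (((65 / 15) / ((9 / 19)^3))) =-102060 / 130321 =-0.78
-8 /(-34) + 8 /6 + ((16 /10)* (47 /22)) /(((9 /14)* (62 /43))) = 5.26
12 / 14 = 6 / 7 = 0.86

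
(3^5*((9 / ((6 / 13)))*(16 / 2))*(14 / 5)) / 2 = 265356 / 5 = 53071.20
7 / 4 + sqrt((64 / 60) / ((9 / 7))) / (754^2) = sqrt(105) / 6395805 + 7 / 4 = 1.75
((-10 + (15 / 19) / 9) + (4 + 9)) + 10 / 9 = 4.20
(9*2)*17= 306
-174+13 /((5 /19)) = -623 /5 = -124.60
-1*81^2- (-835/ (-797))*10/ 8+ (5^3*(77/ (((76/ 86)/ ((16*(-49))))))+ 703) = -517572842101/ 60572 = -8544754.05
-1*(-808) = 808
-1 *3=-3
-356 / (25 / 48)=-17088 / 25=-683.52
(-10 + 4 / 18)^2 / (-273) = -7744 / 22113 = -0.35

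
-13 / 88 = -0.15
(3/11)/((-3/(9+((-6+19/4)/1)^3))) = -41/64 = -0.64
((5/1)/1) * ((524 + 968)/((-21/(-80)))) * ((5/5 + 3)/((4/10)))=5968000/21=284190.48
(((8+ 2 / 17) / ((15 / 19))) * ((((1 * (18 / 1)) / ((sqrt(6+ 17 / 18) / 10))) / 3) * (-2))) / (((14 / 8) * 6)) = -41952 * sqrt(10) / 2975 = -44.59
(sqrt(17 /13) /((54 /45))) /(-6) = -0.16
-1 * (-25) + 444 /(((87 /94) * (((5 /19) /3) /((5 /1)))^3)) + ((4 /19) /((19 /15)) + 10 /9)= 8370742372859 /94221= 88841578.55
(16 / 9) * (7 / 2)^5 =16807 / 18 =933.72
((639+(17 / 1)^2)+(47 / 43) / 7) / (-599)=-279375 / 180299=-1.55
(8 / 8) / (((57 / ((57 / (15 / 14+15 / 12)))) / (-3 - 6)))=-3.88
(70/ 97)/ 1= 70/ 97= 0.72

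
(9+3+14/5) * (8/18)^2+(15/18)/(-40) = 18809/6480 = 2.90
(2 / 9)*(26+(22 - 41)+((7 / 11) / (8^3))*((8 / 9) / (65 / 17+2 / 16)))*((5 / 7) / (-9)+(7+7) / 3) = 122917769 / 17224812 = 7.14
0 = 0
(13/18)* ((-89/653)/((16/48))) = -1157/3918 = -0.30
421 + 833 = 1254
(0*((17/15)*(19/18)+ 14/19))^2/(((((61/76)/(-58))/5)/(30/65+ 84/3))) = 0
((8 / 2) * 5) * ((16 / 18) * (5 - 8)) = -53.33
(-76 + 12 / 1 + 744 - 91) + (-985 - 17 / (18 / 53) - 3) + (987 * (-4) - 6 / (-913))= -72261103 / 16434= -4397.05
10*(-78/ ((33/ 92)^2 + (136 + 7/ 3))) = -19805760/ 3515827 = -5.63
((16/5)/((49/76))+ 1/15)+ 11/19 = 78328/13965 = 5.61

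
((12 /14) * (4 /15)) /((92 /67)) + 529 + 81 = 491184 /805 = 610.17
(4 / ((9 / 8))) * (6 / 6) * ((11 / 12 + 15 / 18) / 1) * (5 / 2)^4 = 4375 / 18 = 243.06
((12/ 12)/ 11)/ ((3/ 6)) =2/ 11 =0.18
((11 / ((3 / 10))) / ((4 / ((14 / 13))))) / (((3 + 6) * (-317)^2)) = 385 / 35271639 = 0.00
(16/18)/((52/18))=4/13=0.31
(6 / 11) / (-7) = -6 / 77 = -0.08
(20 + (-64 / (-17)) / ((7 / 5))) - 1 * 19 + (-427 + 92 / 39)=-1953638 / 4641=-420.95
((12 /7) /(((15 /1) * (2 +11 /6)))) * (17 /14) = 204 /5635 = 0.04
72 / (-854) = -36 / 427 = -0.08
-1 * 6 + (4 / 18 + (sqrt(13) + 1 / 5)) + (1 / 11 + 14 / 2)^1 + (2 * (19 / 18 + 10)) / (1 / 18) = sqrt(13) + 197759 / 495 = 403.12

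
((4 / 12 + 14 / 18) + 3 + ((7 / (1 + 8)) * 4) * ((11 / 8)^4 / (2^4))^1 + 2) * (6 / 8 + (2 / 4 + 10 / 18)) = 65234455 / 5308416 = 12.29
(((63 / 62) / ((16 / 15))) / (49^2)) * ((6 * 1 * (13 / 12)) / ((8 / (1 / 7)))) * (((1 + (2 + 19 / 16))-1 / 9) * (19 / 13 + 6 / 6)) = 8805 / 19054336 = 0.00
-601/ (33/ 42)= -8414/ 11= -764.91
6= 6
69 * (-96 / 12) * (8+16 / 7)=-39744 / 7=-5677.71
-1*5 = -5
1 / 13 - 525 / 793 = -464 / 793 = -0.59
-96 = -96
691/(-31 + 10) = -691/21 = -32.90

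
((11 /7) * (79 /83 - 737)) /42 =-112002 /4067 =-27.54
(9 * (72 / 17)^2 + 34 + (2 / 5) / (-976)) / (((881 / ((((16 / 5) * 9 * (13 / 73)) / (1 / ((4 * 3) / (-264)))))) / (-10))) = 32248895094 / 62357563235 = 0.52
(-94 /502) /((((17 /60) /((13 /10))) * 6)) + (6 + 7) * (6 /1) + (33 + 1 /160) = 75688427 /682720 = 110.86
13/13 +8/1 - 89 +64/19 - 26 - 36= -2634/19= -138.63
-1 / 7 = -0.14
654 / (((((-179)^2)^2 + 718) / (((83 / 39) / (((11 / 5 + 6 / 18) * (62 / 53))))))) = 7192365 / 15721756674286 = 0.00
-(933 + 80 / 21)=-19673 / 21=-936.81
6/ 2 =3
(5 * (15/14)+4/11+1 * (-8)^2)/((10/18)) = 96633/770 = 125.50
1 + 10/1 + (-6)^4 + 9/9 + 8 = 1316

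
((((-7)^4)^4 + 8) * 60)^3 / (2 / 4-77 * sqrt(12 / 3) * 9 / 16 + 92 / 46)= -63423420279530051586952059566286510835538112000 / 673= -94239851826939155404089240000000000000000000.00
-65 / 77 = -0.84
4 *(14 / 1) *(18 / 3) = 336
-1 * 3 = -3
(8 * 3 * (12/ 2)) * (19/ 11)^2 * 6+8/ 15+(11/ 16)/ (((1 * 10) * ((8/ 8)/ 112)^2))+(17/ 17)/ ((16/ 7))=99929249/ 29040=3441.09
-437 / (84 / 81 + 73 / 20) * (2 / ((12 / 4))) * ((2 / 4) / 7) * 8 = -629280 / 17717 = -35.52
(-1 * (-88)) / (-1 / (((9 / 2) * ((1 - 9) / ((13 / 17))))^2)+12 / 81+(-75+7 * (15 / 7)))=-32959872 / 22417321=-1.47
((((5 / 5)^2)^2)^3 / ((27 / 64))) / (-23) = -64 / 621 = -0.10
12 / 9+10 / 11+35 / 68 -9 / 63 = 2.61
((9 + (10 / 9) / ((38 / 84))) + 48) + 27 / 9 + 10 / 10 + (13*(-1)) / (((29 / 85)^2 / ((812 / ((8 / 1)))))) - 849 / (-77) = -2866697459 / 254562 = -11261.29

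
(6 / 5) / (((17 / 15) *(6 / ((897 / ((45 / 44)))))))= 154.78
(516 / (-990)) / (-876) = 43 / 72270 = 0.00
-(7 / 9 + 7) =-70 / 9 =-7.78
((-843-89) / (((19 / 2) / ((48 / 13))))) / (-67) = 89472 / 16549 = 5.41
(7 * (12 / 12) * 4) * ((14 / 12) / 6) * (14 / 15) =686 / 135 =5.08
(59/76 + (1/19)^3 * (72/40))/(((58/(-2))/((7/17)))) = -745717/67629740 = -0.01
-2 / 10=-1 / 5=-0.20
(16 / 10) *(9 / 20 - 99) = -3942 / 25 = -157.68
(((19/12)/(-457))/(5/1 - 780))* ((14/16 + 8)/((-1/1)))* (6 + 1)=-9443/34000800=-0.00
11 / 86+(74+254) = 28219 / 86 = 328.13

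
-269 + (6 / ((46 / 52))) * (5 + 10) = -3847 / 23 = -167.26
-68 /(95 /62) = -4216 /95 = -44.38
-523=-523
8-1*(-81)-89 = 0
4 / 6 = 2 / 3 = 0.67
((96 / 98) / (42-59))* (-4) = 192 / 833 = 0.23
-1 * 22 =-22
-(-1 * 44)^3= 85184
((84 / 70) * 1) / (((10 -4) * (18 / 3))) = 1 / 30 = 0.03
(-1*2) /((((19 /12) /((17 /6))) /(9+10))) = -68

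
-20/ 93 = -0.22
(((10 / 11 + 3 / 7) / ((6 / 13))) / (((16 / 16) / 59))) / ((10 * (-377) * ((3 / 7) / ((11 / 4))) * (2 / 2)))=-6077 / 20880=-0.29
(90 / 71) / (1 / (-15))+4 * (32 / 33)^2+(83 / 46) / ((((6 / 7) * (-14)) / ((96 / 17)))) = -486789502 / 30231729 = -16.10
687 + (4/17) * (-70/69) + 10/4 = 1617007/2346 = 689.26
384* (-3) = -1152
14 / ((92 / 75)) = 525 / 46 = 11.41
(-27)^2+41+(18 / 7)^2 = 776.61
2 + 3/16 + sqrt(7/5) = sqrt(35)/5 + 35/16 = 3.37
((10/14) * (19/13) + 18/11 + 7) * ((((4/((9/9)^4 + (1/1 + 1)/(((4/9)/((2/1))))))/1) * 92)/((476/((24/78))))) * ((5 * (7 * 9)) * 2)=1887840/13013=145.07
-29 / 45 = -0.64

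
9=9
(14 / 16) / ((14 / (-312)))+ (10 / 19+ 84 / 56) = -332 / 19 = -17.47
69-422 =-353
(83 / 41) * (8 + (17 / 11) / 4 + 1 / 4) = 7885 / 451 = 17.48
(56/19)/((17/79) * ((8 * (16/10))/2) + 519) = 22120/3905431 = 0.01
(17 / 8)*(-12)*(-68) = 1734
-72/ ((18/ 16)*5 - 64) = 576/ 467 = 1.23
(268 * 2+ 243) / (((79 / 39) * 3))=10127 / 79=128.19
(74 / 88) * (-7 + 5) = -37 / 22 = -1.68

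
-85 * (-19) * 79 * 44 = 5613740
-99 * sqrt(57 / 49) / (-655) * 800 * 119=15519.23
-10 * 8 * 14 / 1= -1120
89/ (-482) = -89/ 482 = -0.18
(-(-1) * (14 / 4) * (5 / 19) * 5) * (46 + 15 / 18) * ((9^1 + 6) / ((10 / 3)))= 147525 / 152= 970.56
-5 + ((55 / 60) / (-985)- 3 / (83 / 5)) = -5083513 / 981060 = -5.18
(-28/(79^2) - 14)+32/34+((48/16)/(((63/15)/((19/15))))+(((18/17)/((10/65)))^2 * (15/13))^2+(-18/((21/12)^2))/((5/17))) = 1132093333252682/383122102335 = 2954.92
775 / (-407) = -775 / 407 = -1.90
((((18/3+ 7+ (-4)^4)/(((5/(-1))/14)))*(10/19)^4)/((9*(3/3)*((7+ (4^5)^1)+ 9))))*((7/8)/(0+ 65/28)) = -461335/198218241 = -0.00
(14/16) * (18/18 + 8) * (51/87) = 1071/232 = 4.62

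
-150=-150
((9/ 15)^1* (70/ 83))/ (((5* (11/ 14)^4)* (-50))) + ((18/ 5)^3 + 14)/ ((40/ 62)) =142803804403/ 1519003750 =94.01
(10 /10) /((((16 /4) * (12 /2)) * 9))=1 /216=0.00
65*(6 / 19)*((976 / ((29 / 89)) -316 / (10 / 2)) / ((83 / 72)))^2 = 73089706915510272 / 550396655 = 132794605.95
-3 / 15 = -1 / 5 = -0.20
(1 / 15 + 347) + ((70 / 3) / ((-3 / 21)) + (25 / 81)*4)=74912 / 405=184.97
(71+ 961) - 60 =972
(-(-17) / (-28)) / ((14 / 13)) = -221 / 392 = -0.56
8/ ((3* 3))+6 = 62/ 9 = 6.89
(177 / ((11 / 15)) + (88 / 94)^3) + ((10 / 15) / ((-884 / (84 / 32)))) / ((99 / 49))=242.18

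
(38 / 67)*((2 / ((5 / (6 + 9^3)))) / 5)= 11172 / 335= 33.35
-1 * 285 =-285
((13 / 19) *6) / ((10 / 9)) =351 / 95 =3.69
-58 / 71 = -0.82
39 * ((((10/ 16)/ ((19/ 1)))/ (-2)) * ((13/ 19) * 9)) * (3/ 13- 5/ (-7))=-3.73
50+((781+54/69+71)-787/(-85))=1783041/1955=912.04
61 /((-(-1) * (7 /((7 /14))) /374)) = 1629.57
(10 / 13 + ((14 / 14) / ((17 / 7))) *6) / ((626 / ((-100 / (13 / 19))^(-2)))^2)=393263 / 21704610683300000000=0.00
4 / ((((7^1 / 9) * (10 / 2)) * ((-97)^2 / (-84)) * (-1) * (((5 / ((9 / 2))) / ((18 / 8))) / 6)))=26244 / 235225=0.11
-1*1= -1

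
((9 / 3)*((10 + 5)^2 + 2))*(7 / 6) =1589 / 2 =794.50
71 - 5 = 66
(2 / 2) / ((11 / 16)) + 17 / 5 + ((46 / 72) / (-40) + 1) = 92483 / 15840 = 5.84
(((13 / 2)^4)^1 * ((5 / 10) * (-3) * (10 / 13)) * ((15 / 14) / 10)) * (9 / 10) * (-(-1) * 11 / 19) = -1957527 / 17024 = -114.99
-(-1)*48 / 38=24 / 19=1.26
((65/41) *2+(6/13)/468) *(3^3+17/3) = 6461189/62361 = 103.61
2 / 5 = 0.40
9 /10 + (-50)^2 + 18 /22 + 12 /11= 275309 /110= 2502.81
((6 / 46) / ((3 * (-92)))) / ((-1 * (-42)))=-1 / 88872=-0.00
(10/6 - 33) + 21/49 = -649/21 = -30.90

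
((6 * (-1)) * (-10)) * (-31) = -1860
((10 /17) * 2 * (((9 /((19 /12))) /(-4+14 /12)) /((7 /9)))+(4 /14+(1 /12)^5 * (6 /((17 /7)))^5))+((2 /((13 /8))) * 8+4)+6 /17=11.45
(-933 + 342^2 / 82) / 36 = 6743 / 492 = 13.71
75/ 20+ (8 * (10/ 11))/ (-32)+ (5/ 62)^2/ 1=74615/ 21142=3.53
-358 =-358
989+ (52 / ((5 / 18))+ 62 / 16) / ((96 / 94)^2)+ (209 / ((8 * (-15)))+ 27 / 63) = 151072057 / 129024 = 1170.88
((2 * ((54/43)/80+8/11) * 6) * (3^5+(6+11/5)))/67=33.43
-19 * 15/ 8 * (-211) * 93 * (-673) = -3763789515/ 8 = -470473689.38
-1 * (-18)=18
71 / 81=0.88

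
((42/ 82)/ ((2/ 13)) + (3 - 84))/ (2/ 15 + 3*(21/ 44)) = -2101770/ 42353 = -49.63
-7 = -7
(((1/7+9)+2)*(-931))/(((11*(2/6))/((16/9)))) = -55328/11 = -5029.82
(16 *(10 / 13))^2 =25600 / 169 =151.48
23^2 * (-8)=-4232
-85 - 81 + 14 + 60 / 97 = -14684 / 97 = -151.38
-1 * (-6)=6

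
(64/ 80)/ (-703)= -0.00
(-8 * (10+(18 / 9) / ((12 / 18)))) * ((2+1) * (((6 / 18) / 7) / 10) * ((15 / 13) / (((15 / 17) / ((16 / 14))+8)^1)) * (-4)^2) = -26112 / 8351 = -3.13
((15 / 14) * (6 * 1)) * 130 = 835.71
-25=-25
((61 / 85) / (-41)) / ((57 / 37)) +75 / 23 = 14846464 / 4568835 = 3.25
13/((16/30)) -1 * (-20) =355/8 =44.38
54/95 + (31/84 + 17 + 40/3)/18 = 326653/143640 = 2.27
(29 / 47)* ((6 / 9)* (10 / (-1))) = -580 / 141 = -4.11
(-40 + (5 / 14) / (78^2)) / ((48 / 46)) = -78361805 / 2044224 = -38.33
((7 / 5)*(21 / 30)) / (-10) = -49 / 500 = -0.10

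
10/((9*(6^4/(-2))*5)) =-0.00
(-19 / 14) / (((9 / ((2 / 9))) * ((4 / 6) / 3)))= -19 / 126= -0.15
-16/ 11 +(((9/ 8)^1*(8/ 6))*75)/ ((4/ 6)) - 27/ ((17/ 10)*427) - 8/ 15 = 798769117/ 4790940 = 166.72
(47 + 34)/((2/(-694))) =-28107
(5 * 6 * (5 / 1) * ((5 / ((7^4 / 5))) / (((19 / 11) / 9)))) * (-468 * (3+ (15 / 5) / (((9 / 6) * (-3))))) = -57915000 / 6517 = -8886.76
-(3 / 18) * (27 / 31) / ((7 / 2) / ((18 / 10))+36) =-81 / 21173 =-0.00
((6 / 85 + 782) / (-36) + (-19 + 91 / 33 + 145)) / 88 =450343 / 370260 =1.22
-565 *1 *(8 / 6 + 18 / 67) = -181930 / 201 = -905.12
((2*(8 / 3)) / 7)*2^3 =6.10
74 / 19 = 3.89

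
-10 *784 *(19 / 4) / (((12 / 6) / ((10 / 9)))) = -186200 / 9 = -20688.89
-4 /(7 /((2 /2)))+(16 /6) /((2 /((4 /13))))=-44 /273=-0.16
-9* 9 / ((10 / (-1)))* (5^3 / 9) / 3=75 / 2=37.50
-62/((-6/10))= 310/3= 103.33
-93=-93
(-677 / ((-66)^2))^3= -310288733 / 82653950016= -0.00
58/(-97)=-0.60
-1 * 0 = 0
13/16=0.81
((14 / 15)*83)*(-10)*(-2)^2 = -9296 / 3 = -3098.67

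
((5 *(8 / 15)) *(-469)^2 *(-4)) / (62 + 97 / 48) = -16088576 / 439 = -36648.24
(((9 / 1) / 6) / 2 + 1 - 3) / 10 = -1 / 8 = -0.12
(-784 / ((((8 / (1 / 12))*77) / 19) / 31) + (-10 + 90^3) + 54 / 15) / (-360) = -240547273 / 118800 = -2024.81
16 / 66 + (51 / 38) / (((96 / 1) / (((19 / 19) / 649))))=574003 / 2367552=0.24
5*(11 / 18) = 55 / 18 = 3.06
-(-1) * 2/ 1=2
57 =57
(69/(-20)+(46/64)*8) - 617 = -6147/10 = -614.70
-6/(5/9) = -54/5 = -10.80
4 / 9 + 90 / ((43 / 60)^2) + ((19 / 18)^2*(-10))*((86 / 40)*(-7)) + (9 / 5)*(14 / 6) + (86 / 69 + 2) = 48336868111 / 137787480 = 350.81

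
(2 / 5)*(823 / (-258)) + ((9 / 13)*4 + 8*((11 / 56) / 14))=1319293 / 821730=1.61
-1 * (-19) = 19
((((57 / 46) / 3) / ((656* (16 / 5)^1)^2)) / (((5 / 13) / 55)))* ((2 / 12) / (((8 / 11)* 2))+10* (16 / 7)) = 1048558225 / 3405451886592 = 0.00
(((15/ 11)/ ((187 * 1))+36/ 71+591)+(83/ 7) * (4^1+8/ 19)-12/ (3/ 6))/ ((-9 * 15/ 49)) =-9365829326/ 41623395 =-225.01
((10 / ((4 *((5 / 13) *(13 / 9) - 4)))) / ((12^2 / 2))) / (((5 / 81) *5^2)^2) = -6561 / 1550000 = -0.00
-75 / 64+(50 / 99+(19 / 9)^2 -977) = -55496329 / 57024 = -973.21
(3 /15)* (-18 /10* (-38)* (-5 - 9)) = -4788 /25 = -191.52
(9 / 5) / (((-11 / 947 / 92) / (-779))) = 610826364 / 55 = 11105933.89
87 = 87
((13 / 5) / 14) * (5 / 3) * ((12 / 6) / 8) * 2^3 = 13 / 21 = 0.62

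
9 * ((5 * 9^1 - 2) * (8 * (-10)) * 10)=-309600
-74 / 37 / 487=-2 / 487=-0.00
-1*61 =-61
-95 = -95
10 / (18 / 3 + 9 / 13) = 130 / 87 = 1.49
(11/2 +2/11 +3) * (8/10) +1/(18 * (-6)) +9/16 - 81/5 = -206743/23760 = -8.70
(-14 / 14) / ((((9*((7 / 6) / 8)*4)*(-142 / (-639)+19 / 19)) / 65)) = -10.13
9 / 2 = 4.50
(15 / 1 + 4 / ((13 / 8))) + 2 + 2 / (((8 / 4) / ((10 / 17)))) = 4431 / 221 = 20.05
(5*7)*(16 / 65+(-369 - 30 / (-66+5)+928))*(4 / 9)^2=82856144 / 21411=3869.79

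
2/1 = 2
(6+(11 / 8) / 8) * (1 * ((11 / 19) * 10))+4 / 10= 109841 / 3040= 36.13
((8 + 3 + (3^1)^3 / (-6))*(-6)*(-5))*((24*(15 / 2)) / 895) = 7020 / 179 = 39.22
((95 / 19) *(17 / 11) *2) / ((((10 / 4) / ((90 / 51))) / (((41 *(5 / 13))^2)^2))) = 211932075000 / 314171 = 674575.55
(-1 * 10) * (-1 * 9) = 90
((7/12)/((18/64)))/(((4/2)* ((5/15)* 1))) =28/9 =3.11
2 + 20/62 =72/31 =2.32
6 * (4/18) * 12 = 16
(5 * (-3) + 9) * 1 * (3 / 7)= -18 / 7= -2.57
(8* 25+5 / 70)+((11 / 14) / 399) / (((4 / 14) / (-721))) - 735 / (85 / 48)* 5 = -51013369 / 27132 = -1880.19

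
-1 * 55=-55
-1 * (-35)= 35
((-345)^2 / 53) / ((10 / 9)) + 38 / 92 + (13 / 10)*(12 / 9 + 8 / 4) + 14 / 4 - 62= 14389751 / 7314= 1967.43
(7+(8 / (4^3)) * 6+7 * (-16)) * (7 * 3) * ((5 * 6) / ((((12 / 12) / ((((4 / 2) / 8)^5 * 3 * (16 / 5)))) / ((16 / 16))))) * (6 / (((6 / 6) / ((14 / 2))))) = -1655073 / 64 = -25860.52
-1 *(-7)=7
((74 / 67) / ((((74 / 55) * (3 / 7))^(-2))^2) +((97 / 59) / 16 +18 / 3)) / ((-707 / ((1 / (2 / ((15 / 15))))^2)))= -8650059645289411 / 3929787981944440000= -0.00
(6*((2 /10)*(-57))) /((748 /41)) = -7011 /1870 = -3.75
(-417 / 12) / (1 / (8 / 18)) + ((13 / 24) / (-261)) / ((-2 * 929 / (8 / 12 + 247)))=-15.44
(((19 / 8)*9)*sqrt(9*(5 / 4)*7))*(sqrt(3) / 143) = 513*sqrt(105) / 2288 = 2.30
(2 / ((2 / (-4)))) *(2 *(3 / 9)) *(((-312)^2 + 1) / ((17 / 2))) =-1557520 / 51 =-30539.61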